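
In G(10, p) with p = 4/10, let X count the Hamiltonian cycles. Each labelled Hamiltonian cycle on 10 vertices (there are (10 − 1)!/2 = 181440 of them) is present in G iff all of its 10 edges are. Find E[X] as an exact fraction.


K_10 has (10 − 1)!/2 = 181440 labelled Hamiltonian cycles.
For each such Hamiltonian cycle H, let X_H = 1 if all 10 edges of H are present in G. Then P[X_H = 1] = p^{10} = (2/5)^{10} = 1024/9765625.
Summing the indicators: E[X] = Σ_H E[X_H] = 181440 · p^{10} = 181440 · 1024/9765625 = 37158912/1953125.
Numerically: E[X] ≈ 19.

E[X] = 181440 · (2/5)^{10} = 37158912/1953125 ≈ 19.


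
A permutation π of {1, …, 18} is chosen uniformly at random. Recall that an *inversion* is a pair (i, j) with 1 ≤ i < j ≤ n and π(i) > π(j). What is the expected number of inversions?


Write X = Σ X_I over the C(18, 2) = 153 pairs i < j, with X_I the indicator of one inversion.
There are 153 indicators.
For each fixed pair i < j, the values π(i) and π(j) are two distinct elements of {1, …, 18} in uniformly random order; by symmetry P[π(i) > π(j)] = 1/2.
By linearity: E[X] = 153 · (1/2) = C(18, 2) · (1/2) = 153/2 = 153/2 ≈ 76.50000.

E[X] = 153/2 = 76.50000.


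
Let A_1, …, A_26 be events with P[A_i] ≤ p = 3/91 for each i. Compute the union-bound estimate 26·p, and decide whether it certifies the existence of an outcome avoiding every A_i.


Union bound: P[∪_{i=1}^{26} A_i] ≤ Σ_i P[A_i] ≤ 26·p = 26·(3/91) = 6/7.
Numerically: 6/7 ≈ 0.8571.
Is 6/7 < 1? YES.
Since P[∪ A_i] ≤ 6/7 < 1, the complement has P[∩ A_i^c] ≥ 1 − 6/7 = 1/7 > 0, so some outcome avoids every A_i.

26·p = 6/7 ≈ 0.8571; existence CERTIFIED by the union bound.


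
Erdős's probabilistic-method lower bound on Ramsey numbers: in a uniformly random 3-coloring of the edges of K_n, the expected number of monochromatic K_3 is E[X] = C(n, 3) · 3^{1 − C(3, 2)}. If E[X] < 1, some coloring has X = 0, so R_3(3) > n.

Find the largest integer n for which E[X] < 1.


We need C(n, 3) · 3^{1 − 3} < 1, i.e. C(n, 3) < 3^{3 − 1} = 9.
Check values of n near the boundary:
  n = 3: C(3, 3) = 1; 1 < 9? YES
  n = 4: C(4, 3) = 4; 4 < 9? YES
  n = 5: C(5, 3) = 10; 10 < 9? NO
  n = 6: C(6, 3) = 20; 20 < 9? NO
The largest n with C(n, 3) < 9 is n = 4 (where E[X] = 4/9 ≈ 0.4444). Hence R_3(3) > 4, i.e. R_3(3) ≥ 5.

Largest n = 4; hence R_3(3) > 4.


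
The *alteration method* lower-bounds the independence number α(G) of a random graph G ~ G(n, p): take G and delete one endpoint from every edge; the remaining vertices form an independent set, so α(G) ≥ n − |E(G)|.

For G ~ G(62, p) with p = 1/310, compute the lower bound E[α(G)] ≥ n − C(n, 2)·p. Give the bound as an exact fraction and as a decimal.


E[|E(G)|] = C(62, 2)·p = 1891 · (1/310) = 61/10.
E[α(G)] ≥ n − E[|E(G)|] = 62 − 61/10 = 559/10.
Numerically: ≈ 55.900000.
(This is only a lower bound; the true E[α(G)] may be larger.)

E[α(G)] ≥ 559/10 ≈ 55.900000.


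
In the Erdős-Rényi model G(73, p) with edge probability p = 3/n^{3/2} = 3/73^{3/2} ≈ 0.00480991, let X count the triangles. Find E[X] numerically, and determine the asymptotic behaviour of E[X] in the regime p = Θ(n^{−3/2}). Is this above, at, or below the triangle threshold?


Number of potential triangles: C(73, 3) = 62196.
Each occurs with probability p³ ≈ (0.00480991)³ ≈ 1.11278405e-07.
By linearity: E[X] = C(73, 3)·p³ ≈ 62196 · 1.11278405e-07 ≈ 0.006921.
Since α = 3/2 > 1, p = c/n^{3/2} = o(1/n) is below the triangle threshold p ~ 1/n. Asymptotically E[X] ~ (c³/6)·n^{3(1−α)} = (3³/6)·n^{-1.5} → 0, so by Markov's inequality G has no triangles w.h.p.

E[X] ≈ 0.006921; in regime p = Θ(1/n^{3/2}) E[X] tends to 0 (below the triangle threshold p ~ 1/n).


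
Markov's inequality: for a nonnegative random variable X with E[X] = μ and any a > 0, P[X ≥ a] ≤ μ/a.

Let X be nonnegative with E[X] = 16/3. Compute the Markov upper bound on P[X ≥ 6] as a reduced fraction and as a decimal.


μ = E[X] = 16/3, a = 6.
Markov: P[X ≥ 6] ≤ μ/a = (16/3)/6 = 8/9.
Numerically: ≈ 0.88889.
(Since a = 6 > μ = 5.33333, the bound 8/9 is < 1 and informative.)

P[X ≥ 6] ≤ 8/9 ≈ 0.88889.


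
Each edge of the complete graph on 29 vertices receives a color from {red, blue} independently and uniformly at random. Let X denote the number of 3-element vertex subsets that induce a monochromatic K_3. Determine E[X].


Let X = Σ_S X_S over the C(29, 3) = 3654 subsets S of size 3, where X_S = 1 if the K_3 on S is monochromatic.
For a fixed S, the K_3 on S has C(3, 2) = 3 edges. P[all 3 edges red] = (1/2)^3, and likewise for blue, so P[monochromatic] = 2·(1/2)^3 = 2^{1 − 3} = 1/4.
By linearity of expectation: E[X] = C(29, 3) · 2^{1 − 3} = 3654 · 1/4 = 1827/2.
Numerically: E[X] ≈ 913.500.

E[X] = C(29,3)·2^(1−C(3,2)) = 1827/2 ≈ 913.500.


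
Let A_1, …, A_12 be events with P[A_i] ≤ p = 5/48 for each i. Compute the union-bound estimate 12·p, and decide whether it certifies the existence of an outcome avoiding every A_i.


Union bound: P[∪_{i=1}^{12} A_i] ≤ Σ_i P[A_i] ≤ 12·p = 12·(5/48) = 5/4.
Numerically: 5/4 ≈ 1.2500000.
Is 5/4 < 1? NO.
Since the bound 5/4 is ≥ 1, the union bound is uninformative here; it does NOT by itself certify existence.

12·p = 5/4 ≈ 1.2500000; existence NOT certified by the union bound.


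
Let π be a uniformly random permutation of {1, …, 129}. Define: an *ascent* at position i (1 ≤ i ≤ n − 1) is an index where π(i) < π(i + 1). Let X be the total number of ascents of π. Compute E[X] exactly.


Write X = Σ X_I over i = 1, …, 128, with X_I the indicator of one ascent.
There are 128 indicators.
For each fixed i, the pair (π(i), π(i+1)) is a uniformly random ordered pair of distinct values from {1, …, 129}; by symmetry P[π(i) < π(i+1)] = 1/2.
By linearity: E[X] = 128 · (1/2) = (129 − 1) · (1/2) = 64 ≈ 64.000.

E[X] = 64 = 64.000.


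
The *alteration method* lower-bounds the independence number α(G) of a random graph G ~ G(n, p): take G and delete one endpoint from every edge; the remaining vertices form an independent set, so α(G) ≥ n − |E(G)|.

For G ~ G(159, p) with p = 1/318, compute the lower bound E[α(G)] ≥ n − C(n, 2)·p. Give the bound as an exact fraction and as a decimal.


E[|E(G)|] = C(159, 2)·p = 12561 · (1/318) = 79/2.
E[α(G)] ≥ n − E[|E(G)|] = 159 − 79/2 = 239/2.
Numerically: ≈ 119.500000.
(This is only a lower bound; the true E[α(G)] may be larger.)

E[α(G)] ≥ 239/2 ≈ 119.500000.


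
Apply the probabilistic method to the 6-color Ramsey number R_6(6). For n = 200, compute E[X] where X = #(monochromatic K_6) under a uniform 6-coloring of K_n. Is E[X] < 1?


E[X] = C(200, 6) · 6^{1 − 15} = 82408626300 · 6^{−14} = 82408626300/78364164096.
As a reduced fraction: E[X] = 6867385525/6530347008 ≈ 1.05161.
Is E[X] < 1? NO.
Since E[X] ≥ 1, the first-moment bound is inconclusive at n = 200; it does NOT by itself certify R_6(6) > 200.

E[X] = 6867385525/6530347008 ≈ 1.05161; E[X] ≥ 1; first-moment method inconclusive here.


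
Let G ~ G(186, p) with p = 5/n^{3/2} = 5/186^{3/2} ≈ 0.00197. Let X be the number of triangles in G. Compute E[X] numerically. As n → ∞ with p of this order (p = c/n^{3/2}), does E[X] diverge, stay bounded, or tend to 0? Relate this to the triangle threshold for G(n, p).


Number of potential triangles: C(186, 3) = 1055240.
Each occurs with probability p³ ≈ (0.00197)³ ≈ 7.65776e-09.
By linearity: E[X] = C(186, 3)·p³ ≈ 1055240 · 7.65776e-09 ≈ 0.008.
Since α = 3/2 > 1, p = c/n^{3/2} = o(1/n) is below the triangle threshold p ~ 1/n. Asymptotically E[X] ~ (c³/6)·n^{3(1−α)} = (5³/6)·n^{-1.5} → 0, so by Markov's inequality G has no triangles w.h.p.

E[X] ≈ 0.008; in regime p = Θ(1/n^{3/2}) E[X] tends to 0 (below the triangle threshold p ~ 1/n).


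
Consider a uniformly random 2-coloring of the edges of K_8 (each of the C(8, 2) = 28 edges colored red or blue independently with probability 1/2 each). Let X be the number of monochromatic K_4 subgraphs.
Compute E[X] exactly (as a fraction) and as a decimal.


Let X = Σ_S X_S over the C(8, 4) = 70 subsets S of size 4, where X_S = 1 if the K_4 on S is monochromatic.
For a fixed S, the K_4 on S has C(4, 2) = 6 edges. P[all 6 edges red] = (1/2)^6, and likewise for blue, so P[monochromatic] = 2·(1/2)^6 = 2^{1 − 6} = 1/32.
By linearity: E[X] = C(8, 4) · 2^{1 − 6} = 70 · 1/32 = 35/16.
Numerically: E[X] ≈ 2.188.

E[X] = C(8,4)·2^(1−C(4,2)) = 35/16 ≈ 2.188.


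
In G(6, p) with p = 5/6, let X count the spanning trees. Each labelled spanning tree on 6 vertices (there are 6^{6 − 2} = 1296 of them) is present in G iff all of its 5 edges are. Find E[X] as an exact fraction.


K_6 has 6^{6 − 2} = 1296 labelled spanning trees.
For each such spanning tree H, let X_H = 1 if all 5 edges of H are present in G. Then P[X_H = 1] = p^{5} = (5/6)^{5} = 3125/7776.
By linearity of expectation: E[X] = Σ_H E[X_H] = 1296 · p^{5} = 1296 · 3125/7776 = 3125/6.
Numerically: E[X] ≈ 521.

E[X] = 1296 · (5/6)^{5} = 3125/6 ≈ 521.


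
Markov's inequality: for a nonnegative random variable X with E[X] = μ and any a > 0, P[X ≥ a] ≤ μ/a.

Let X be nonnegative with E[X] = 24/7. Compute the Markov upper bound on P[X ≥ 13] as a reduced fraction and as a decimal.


μ = E[X] = 24/7, a = 13.
Markov: P[X ≥ 13] ≤ μ/a = (24/7)/13 = 24/91.
Numerically: ≈ 0.2637.
(Since a = 13 > μ = 3.4286, the bound 24/91 is < 1 and informative.)

P[X ≥ 13] ≤ 24/91 ≈ 0.2637.


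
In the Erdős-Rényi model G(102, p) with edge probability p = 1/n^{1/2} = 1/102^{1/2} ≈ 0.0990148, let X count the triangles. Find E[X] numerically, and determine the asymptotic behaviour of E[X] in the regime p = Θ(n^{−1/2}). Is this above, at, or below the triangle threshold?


Number of potential triangles: C(102, 3) = 171700.
Each occurs with probability p³ ≈ (0.0990148)³ ≈ 9.70732885e-04.
By linearity: E[X] = C(102, 3)·p³ ≈ 171700 · 9.70732885e-04 ≈ 166.674836.
Since α = 1/2 < 1, p = c/n^{1/2} ≫ 1/n is above the triangle threshold p ~ 1/n. Asymptotically E[X] ~ (c³/6)·n^{3(1−α)} = (1³/6)·n^{1.5} → ∞; triangles are abundant w.h.p.

E[X] ≈ 166.674836; in regime p = Θ(1/n^{1/2}) E[X] diverges (above the triangle threshold p ~ 1/n).


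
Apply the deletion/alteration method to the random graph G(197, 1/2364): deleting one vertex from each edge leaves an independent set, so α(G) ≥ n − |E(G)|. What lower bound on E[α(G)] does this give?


E[|E(G)|] = C(197, 2)·p = 19306 · (1/2364) = 49/6.
E[α(G)] ≥ n − E[|E(G)|] = 197 − 49/6 = 1133/6.
Numerically: ≈ 188.83333.
(This is only a lower bound; the true E[α(G)] may be larger.)

E[α(G)] ≥ 1133/6 ≈ 188.83333.


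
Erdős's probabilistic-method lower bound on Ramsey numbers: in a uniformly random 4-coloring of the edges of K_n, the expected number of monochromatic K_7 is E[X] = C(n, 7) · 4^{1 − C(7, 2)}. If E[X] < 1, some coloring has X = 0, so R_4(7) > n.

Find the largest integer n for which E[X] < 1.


We need C(n, 7) · 4^{1 − 21} < 1, i.e. C(n, 7) < 4^{21 − 1} = 1099511627776.
Check values of n near the boundary:
  n = 174: C(174, 7) = 847879782984; 847879782984 < 1099511627776? YES
  n = 175: C(175, 7) = 883208107275; 883208107275 < 1099511627776? YES
  n = 176: C(176, 7) = 919790691600; 919790691600 < 1099511627776? YES
  n = 177: C(177, 7) = 957664425960; 957664425960 < 1099511627776? YES
  n = 178: C(178, 7) = 996867063280; 996867063280 < 1099511627776? YES
  n = 179: C(179, 7) = 1037437234460; 1037437234460 < 1099511627776? YES
  n = 180: C(180, 7) = 1079414463600; 1079414463600 < 1099511627776? YES
  n = 181: C(181, 7) = 1122839183400; 1122839183400 < 1099511627776? NO
The largest n with C(n, 7) < 1099511627776 is n = 180 (where E[X] = 67463403975/68719476736 ≈ 0.9817217). Hence R_4(7) > 180, i.e. R_4(7) ≥ 181.

Largest n = 180; hence R_4(7) > 180.


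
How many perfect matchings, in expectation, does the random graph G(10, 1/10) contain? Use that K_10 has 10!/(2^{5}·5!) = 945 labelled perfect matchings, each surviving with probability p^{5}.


K_10 has 10!/(2^{5}·5!) = 945 labelled perfect matchings.
For each such perfect matching H, let X_H = 1 if all 5 edges of H are present in G. Then P[X_H = 1] = p^{5} = (1/10)^{5} = 1/100000.
By linearity: E[X] = Σ_H E[X_H] = 945 · p^{5} = 945 · 1/100000 = 189/20000.
Numerically: E[X] ≈ 0.00945.

E[X] = 945 · (1/10)^{5} = 189/20000 ≈ 0.00945.


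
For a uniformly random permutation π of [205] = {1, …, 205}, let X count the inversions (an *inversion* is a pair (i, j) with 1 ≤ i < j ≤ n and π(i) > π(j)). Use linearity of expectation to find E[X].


Write X = Σ X_I over the C(205, 2) = 20910 pairs i < j, with X_I the indicator of one inversion.
There are 20910 indicators.
For each fixed pair i < j, the values π(i) and π(j) are two distinct elements of {1, …, 205} in uniformly random order; by symmetry P[π(i) > π(j)] = 1/2.
By linearity: E[X] = 20910 · (1/2) = C(205, 2) · (1/2) = 20910/2 = 10455 ≈ 10455.000.

E[X] = 10455 = 10455.000.


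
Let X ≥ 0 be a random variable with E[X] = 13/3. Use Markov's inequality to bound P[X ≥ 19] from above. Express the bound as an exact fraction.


μ = E[X] = 13/3, a = 19.
Markov: P[X ≥ 19] ≤ μ/a = (13/3)/19 = 13/57.
Numerically: ≈ 0.228.
(Since a = 19 > μ = 4.333, the bound 13/57 is < 1 and informative.)

P[X ≥ 19] ≤ 13/57 ≈ 0.228.


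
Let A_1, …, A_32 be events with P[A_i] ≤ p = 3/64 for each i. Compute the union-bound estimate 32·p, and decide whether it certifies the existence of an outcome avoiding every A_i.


Union bound: P[∪_{i=1}^{32} A_i] ≤ Σ_i P[A_i] ≤ 32·p = 32·(3/64) = 3/2.
Numerically: 3/2 ≈ 1.5000.
Is 3/2 < 1? NO.
Since the bound 3/2 is ≥ 1, the union bound is uninformative here; it does NOT by itself certify existence.

32·p = 3/2 ≈ 1.5000; existence NOT certified by the union bound.


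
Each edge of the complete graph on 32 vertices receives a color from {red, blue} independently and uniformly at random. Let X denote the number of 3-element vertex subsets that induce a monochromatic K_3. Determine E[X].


Let X = Σ_S X_S over the C(32, 3) = 4960 subsets S of size 3, where X_S = 1 if the K_3 on S is monochromatic.
For a fixed S, the K_3 on S has C(3, 2) = 3 edges. P[all 3 edges red] = (1/2)^3, and likewise for blue, so P[monochromatic] = 2·(1/2)^3 = 2^{1 − 3} = 1/4.
Summing: E[X] = C(32, 3) · 2^{1 − 3} = 4960 · 1/4 = 1240.
Numerically: E[X] ≈ 1240.000000.

E[X] = C(32,3)·2^(1−C(3,2)) = 1240 ≈ 1240.000000.


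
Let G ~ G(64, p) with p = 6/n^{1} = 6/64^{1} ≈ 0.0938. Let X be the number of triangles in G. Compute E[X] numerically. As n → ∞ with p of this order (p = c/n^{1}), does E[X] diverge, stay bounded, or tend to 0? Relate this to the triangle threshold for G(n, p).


Number of potential triangles: C(64, 3) = 41664.
Each occurs with probability p³ ≈ (0.0938)³ ≈ 8.23975e-04.
By linearity: E[X] = C(64, 3)·p³ ≈ 41664 · 8.23975e-04 ≈ 34.330.
Here α = 1, so p = 6/n is exactly at the triangle threshold p ~ 1/n. Asymptotically E[X] → c³/6 = 6³/6 = 36 ≈ 36.000, a bounded constant. In this regime the triangle count is asymptotically Poisson(c³/6).

E[X] ≈ 34.330; in regime p = Θ(1/n^{1}) E[X] stays bounded (at the triangle threshold p ~ 1/n).


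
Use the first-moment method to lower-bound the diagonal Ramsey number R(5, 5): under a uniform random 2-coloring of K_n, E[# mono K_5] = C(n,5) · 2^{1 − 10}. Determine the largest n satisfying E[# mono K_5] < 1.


We need C(n, 5) · 2^{1 − 10} < 1, i.e. C(n, 5) < 2^{10 − 1} = 512.
Check values of n near the boundary:
  n = 10: C(10, 5) = 252; 252 < 512? YES
  n = 11: C(11, 5) = 462; 462 < 512? YES
  n = 12: C(12, 5) = 792; 792 < 512? NO
The largest n with C(n, 5) < 512 is n = 11 (where E[X] = 231/256 ≈ 0.90234). Hence R(5, 5) > 11, i.e. R(5, 5) ≥ 12.

Largest n = 11; hence R(5, 5) > 11.


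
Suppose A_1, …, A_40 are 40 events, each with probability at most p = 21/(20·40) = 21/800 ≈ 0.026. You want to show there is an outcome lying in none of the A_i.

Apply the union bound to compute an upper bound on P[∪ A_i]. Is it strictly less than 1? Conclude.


Union bound: P[∪_{i=1}^{40} A_i] ≤ Σ_i P[A_i] ≤ 40·p = 40·(21/800) = 21/20.
Numerically: 21/20 ≈ 1.050.
Is 21/20 < 1? NO.
Since the bound 21/20 is ≥ 1, the union bound is uninformative here; it does NOT by itself certify existence.

40·p = 21/20 ≈ 1.050; existence NOT certified by the union bound.


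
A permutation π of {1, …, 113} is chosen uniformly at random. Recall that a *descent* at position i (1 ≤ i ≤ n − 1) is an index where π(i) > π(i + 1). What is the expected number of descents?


Write X = Σ X_I over i = 1, …, 112, with X_I the indicator of one descent.
There are 112 indicators.
For each fixed i, the pair (π(i), π(i+1)) is a uniformly random ordered pair of distinct values from {1, …, 113}; by symmetry P[π(i) > π(i+1)] = 1/2.
By linearity: E[X] = 112 · (1/2) = (113 − 1) · (1/2) = 56 ≈ 56.0000.

E[X] = 56 = 56.0000.


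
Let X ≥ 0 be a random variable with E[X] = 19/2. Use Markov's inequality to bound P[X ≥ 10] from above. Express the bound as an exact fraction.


μ = E[X] = 19/2, a = 10.
Markov: P[X ≥ 10] ≤ μ/a = (19/2)/10 = 19/20.
Numerically: ≈ 0.950.
(Since a = 10 > μ = 9.500, the bound 19/20 is < 1 and informative.)

P[X ≥ 10] ≤ 19/20 ≈ 0.950.


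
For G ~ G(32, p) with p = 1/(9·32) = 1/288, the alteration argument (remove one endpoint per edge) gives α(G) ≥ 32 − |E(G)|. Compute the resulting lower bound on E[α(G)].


E[|E(G)|] = C(32, 2)·p = 496 · (1/288) = 31/18.
E[α(G)] ≥ n − E[|E(G)|] = 32 − 31/18 = 545/18.
Numerically: ≈ 30.2778.
(This is only a lower bound; the true E[α(G)] may be larger.)

E[α(G)] ≥ 545/18 ≈ 30.2778.


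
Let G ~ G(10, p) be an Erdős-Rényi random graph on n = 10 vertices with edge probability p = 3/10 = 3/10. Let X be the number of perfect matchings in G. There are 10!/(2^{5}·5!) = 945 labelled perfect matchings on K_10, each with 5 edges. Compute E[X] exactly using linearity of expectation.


K_10 has 10!/(2^{5}·5!) = 945 labelled perfect matchings.
For each such perfect matching H, let X_H = 1 if all 5 edges of H are present in G. Then P[X_H = 1] = p^{5} = (3/10)^{5} = 243/100000.
By linearity: E[X] = Σ_H E[X_H] = 945 · p^{5} = 945 · 243/100000 = 45927/20000.
Numerically: E[X] ≈ 2.2963.

E[X] = 945 · (3/10)^{5} = 45927/20000 ≈ 2.2963.


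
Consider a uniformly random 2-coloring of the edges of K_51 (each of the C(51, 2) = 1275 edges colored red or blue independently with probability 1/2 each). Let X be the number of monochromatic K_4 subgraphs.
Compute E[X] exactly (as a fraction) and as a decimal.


Let X = Σ_S X_S over the C(51, 4) = 249900 subsets S of size 4, where X_S = 1 if the K_4 on S is monochromatic.
For a fixed S, the K_4 on S has C(4, 2) = 6 edges. P[all 6 edges red] = (1/2)^6, and likewise for blue, so P[monochromatic] = 2·(1/2)^6 = 2^{1 − 6} = 1/32.
By linearity of expectation: E[X] = C(51, 4) · 2^{1 − 6} = 249900 · 1/32 = 62475/8.
Numerically: E[X] ≈ 7809.37500.

E[X] = C(51,4)·2^(1−C(4,2)) = 62475/8 ≈ 7809.37500.


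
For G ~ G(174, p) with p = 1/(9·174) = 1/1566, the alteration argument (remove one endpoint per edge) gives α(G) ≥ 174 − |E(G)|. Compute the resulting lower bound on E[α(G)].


E[|E(G)|] = C(174, 2)·p = 15051 · (1/1566) = 173/18.
E[α(G)] ≥ n − E[|E(G)|] = 174 − 173/18 = 2959/18.
Numerically: ≈ 164.389.
(This is only a lower bound; the true E[α(G)] may be larger.)

E[α(G)] ≥ 2959/18 ≈ 164.389.


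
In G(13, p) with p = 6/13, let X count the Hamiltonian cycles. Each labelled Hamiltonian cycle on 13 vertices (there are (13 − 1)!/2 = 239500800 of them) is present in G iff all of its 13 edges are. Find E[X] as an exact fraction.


K_13 has (13 − 1)!/2 = 239500800 labelled Hamiltonian cycles.
For each such Hamiltonian cycle H, let X_H = 1 if all 13 edges of H are present in G. Then P[X_H = 1] = p^{13} = (6/13)^{13} = 13060694016/302875106592253.
By linearity of expectation: E[X] = Σ_H E[X_H] = 239500800 · p^{13} = 239500800 · 13060694016/302875106592253 = 3128046665387212800/302875106592253.
Numerically: E[X] ≈ 1.03e+04.

E[X] = 239500800 · (6/13)^{13} = 3128046665387212800/302875106592253 ≈ 1.03e+04.


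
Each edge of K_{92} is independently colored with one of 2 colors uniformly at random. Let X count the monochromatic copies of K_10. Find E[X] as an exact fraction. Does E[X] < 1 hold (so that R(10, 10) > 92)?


E[X] = C(92, 10) · 2^{1 − 45} = 7210666060598 · 2^{−44} = 7210666060598/17592186044416.
As a reduced fraction: E[X] = 3605333030299/8796093022208 ≈ 0.40988.
Is E[X] < 1? YES.
Since E[X] < 1, there exists a 2-coloring of K_{92} with no monochromatic K_10; hence R(10, 10) > 92.

E[X] = 3605333030299/8796093022208 ≈ 0.40988; E[X] < 1, so R(10, 10) > 92.


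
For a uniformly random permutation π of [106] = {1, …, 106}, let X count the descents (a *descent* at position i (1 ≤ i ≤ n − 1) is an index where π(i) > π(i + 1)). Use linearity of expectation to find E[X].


Write X = Σ X_I over i = 1, …, 105, with X_I the indicator of one descent.
There are 105 indicators.
For each fixed i, the pair (π(i), π(i+1)) is a uniformly random ordered pair of distinct values from {1, …, 106}; by symmetry P[π(i) > π(i+1)] = 1/2.
By linearity: E[X] = 105 · (1/2) = (106 − 1) · (1/2) = 105/2 ≈ 52.5000.

E[X] = 105/2 = 52.5000.


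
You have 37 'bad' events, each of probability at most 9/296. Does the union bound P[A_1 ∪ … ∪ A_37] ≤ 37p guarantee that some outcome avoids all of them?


Union bound: P[∪_{i=1}^{37} A_i] ≤ Σ_i P[A_i] ≤ 37·p = 37·(9/296) = 9/8.
Numerically: 9/8 ≈ 1.1250000.
Is 9/8 < 1? NO.
Since the bound 9/8 is ≥ 1, the union bound is uninformative here; it does NOT by itself certify existence.

37·p = 9/8 ≈ 1.1250000; existence NOT certified by the union bound.


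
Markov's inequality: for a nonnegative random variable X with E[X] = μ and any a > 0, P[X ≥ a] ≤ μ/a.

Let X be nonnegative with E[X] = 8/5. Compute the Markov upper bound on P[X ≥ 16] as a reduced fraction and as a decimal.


μ = E[X] = 8/5, a = 16.
Markov: P[X ≥ 16] ≤ μ/a = (8/5)/16 = 1/10.
Numerically: ≈ 0.100.
(Since a = 16 > μ = 1.600, the bound 1/10 is < 1 and informative.)

P[X ≥ 16] ≤ 1/10 ≈ 0.100.


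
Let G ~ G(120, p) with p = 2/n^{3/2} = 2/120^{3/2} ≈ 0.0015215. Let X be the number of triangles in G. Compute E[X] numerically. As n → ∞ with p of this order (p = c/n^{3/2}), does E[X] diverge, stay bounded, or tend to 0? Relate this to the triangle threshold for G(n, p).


Number of potential triangles: C(120, 3) = 280840.
Each occurs with probability p³ ≈ (0.0015215)³ ≈ 3.5218786e-09.
By linearity: E[X] = C(120, 3)·p³ ≈ 280840 · 3.5218786e-09 ≈ 0.00099.
Since α = 3/2 > 1, p = c/n^{3/2} = o(1/n) is below the triangle threshold p ~ 1/n. Asymptotically E[X] ~ (c³/6)·n^{3(1−α)} = (2³/6)·n^{-1.5} → 0, so by Markov's inequality G has no triangles w.h.p.

E[X] ≈ 0.00099; in regime p = Θ(1/n^{3/2}) E[X] tends to 0 (below the triangle threshold p ~ 1/n).


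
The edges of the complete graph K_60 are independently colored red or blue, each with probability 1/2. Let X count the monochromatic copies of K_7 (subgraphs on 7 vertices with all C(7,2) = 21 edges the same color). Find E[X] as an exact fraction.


Let X = Σ_S X_S over the C(60, 7) = 386206920 subsets S of size 7, where X_S = 1 if the K_7 on S is monochromatic.
For a fixed S, the K_7 on S has C(7, 2) = 21 edges. P[all 21 edges red] = (1/2)^21, and likewise for blue, so P[monochromatic] = 2·(1/2)^21 = 2^{1 − 21} = 1/1048576.
By linearity: E[X] = C(60, 7) · 2^{1 − 21} = 386206920 · 1/1048576 = 48275865/131072.
Numerically: E[X] ≈ 368.3156.

E[X] = C(60,7)·2^(1−C(7,2)) = 48275865/131072 ≈ 368.3156.


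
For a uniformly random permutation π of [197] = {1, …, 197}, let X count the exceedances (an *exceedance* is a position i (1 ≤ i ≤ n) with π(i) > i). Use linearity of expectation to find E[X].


Write X = Σ_{i=1}^{197} X_i, where X_i = 1_{π(i) > i}.
For each fixed i, π(i) is uniform over {1, …, 197} (marginal of a uniform permutation), so P[π(i) > i] = (n − i)/n. Summing: Σ_{i=1}^{197} (n − i)/n = (0 + 1 + … + 196)/197 = 197(197 − 1)/(2·197) = (197 − 1)/2.
Hence E[X] = Σ_{i=1}^{197} (197 − i)/197 = 98 ≈ 98.0000.

E[X] = 98 = 98.0000.


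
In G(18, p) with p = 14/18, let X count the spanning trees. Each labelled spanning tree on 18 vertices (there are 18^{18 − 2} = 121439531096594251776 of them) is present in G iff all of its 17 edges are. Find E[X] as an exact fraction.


K_18 has 18^{18 − 2} = 121439531096594251776 labelled spanning trees.
For each such spanning tree H, let X_H = 1 if all 17 edges of H are present in G. Then P[X_H = 1] = p^{17} = (7/9)^{17} = 232630513987207/16677181699666569.
By linearity of expectation: E[X] = Σ_H E[X_H] = 121439531096594251776 · p^{17} = 121439531096594251776 · 232630513987207/16677181699666569 = 15245673364665597952/9.
Numerically: E[X] ≈ 1.69e+18.

E[X] = 121439531096594251776 · (7/9)^{17} = 15245673364665597952/9 ≈ 1.69e+18.


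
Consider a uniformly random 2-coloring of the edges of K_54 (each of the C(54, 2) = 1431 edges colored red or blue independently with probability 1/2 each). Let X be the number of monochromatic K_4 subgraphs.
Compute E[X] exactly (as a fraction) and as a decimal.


Let X = Σ_S X_S over the C(54, 4) = 316251 subsets S of size 4, where X_S = 1 if the K_4 on S is monochromatic.
For a fixed S, the K_4 on S has C(4, 2) = 6 edges. P[all 6 edges red] = (1/2)^6, and likewise for blue, so P[monochromatic] = 2·(1/2)^6 = 2^{1 − 6} = 1/32.
By linearity: E[X] = C(54, 4) · 2^{1 − 6} = 316251 · 1/32 = 316251/32.
Numerically: E[X] ≈ 9882.844.

E[X] = C(54,4)·2^(1−C(4,2)) = 316251/32 ≈ 9882.844.


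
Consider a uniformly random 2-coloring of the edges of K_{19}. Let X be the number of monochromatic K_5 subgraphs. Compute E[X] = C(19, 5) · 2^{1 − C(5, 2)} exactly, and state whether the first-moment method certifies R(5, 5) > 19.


E[X] = C(19, 5) · 2^{1 − 10} = 11628 · 2^{−9} = 11628/512.
As a reduced fraction: E[X] = 2907/128 ≈ 22.7109.
Is E[X] < 1? NO.
Since E[X] ≥ 1, the first-moment bound is inconclusive at n = 19; it does NOT by itself certify R(5, 5) > 19.

E[X] = 2907/128 ≈ 22.7109; E[X] ≥ 1; first-moment method inconclusive here.


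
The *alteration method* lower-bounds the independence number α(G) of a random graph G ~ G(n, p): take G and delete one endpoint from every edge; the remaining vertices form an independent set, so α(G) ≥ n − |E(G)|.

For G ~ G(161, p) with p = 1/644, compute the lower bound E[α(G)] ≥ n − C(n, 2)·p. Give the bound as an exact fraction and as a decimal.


E[|E(G)|] = C(161, 2)·p = 12880 · (1/644) = 20.
E[α(G)] ≥ n − E[|E(G)|] = 161 − 20 = 141.
Numerically: ≈ 141.00000.
(This is only a lower bound; the true E[α(G)] may be larger.)

E[α(G)] ≥ 141 ≈ 141.00000.


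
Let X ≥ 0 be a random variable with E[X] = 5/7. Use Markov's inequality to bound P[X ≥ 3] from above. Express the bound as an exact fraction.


μ = E[X] = 5/7, a = 3.
Markov: P[X ≥ 3] ≤ μ/a = (5/7)/3 = 5/21.
Numerically: ≈ 0.238095.
(Since a = 3 > μ = 0.714286, the bound 5/21 is < 1 and informative.)

P[X ≥ 3] ≤ 5/21 ≈ 0.238095.


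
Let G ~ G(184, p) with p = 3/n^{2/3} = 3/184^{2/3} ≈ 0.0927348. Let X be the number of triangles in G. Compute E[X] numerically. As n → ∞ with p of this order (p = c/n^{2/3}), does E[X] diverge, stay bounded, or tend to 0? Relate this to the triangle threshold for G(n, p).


Number of potential triangles: C(184, 3) = 1021384.
Each occurs with probability p³ ≈ (0.0927348)³ ≈ 7.97495274e-04.
By linearity: E[X] = C(184, 3)·p³ ≈ 1021384 · 7.97495274e-04 ≈ 814.548913.
Since α = 2/3 < 1, p = c/n^{2/3} ≫ 1/n is above the triangle threshold p ~ 1/n. Asymptotically E[X] ~ (c³/6)·n^{3(1−α)} = (3³/6)·n^{1} → ∞; triangles are abundant w.h.p.

E[X] ≈ 814.548913; in regime p = Θ(1/n^{2/3}) E[X] diverges (above the triangle threshold p ~ 1/n).


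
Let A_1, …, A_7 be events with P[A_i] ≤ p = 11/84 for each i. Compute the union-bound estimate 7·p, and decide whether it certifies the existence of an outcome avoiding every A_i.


Union bound: P[∪_{i=1}^{7} A_i] ≤ Σ_i P[A_i] ≤ 7·p = 7·(11/84) = 11/12.
Numerically: 11/12 ≈ 0.917.
Is 11/12 < 1? YES.
Since P[∪ A_i] ≤ 11/12 < 1, the complement has P[∩ A_i^c] ≥ 1 − 11/12 = 1/12 > 0, so some outcome avoids every A_i.

7·p = 11/12 ≈ 0.917; existence CERTIFIED by the union bound.


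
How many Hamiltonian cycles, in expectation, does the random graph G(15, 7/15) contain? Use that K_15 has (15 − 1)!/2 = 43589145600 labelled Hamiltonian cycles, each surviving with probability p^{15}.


K_15 has (15 − 1)!/2 = 43589145600 labelled Hamiltonian cycles.
For each such Hamiltonian cycle H, let X_H = 1 if all 15 edges of H are present in G. Then P[X_H = 1] = p^{15} = (7/15)^{15} = 4747561509943/437893890380859375.
Summing the indicators: E[X] = Σ_H E[X_H] = 43589145600 · p^{15} = 43589145600 · 4747561509943/437893890380859375 = 34064551424174695424/72081298828125.
Numerically: E[X] ≈ 4.726e+05.

E[X] = 43589145600 · (7/15)^{15} = 34064551424174695424/72081298828125 ≈ 4.726e+05.


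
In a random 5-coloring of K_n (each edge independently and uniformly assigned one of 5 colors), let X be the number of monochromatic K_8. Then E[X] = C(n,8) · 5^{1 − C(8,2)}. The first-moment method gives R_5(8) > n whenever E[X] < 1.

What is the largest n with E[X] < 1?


We need C(n, 8) · 5^{1 − 28} < 1, i.e. C(n, 8) < 5^{28 − 1} = 7450580596923828125.
Check values of n near the boundary:
  n = 861: C(861, 8) = 7250034996615275865; 7250034996615275865 < 7450580596923828125? YES
  n = 862: C(862, 8) = 7317951015318931845; 7317951015318931845 < 7450580596923828125? YES
  n = 863: C(863, 8) = 7386423071602617757; 7386423071602617757 < 7450580596923828125? YES
  n = 864: C(864, 8) = 7455455062926006708; 7455455062926006708 < 7450580596923828125? NO
  n = 865: C(865, 8) = 7525050909487743060; 7525050909487743060 < 7450580596923828125? NO
  n = 866: C(866, 8) = 7595214554331451620; 7595214554331451620 < 7450580596923828125? NO
The largest n with C(n, 8) < 7450580596923828125 is n = 863 (where E[X] = 7386423071602617757/7450580596923828125 ≈ 0.991). Hence R_5(8) > 863, i.e. R_5(8) ≥ 864.

Largest n = 863; hence R_5(8) > 863.


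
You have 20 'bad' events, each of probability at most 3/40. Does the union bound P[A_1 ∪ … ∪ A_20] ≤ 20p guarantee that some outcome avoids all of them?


Union bound: P[∪_{i=1}^{20} A_i] ≤ Σ_i P[A_i] ≤ 20·p = 20·(3/40) = 3/2.
Numerically: 3/2 ≈ 1.5000000.
Is 3/2 < 1? NO.
Since the bound 3/2 is ≥ 1, the union bound is uninformative here; it does NOT by itself certify existence.

20·p = 3/2 ≈ 1.5000000; existence NOT certified by the union bound.


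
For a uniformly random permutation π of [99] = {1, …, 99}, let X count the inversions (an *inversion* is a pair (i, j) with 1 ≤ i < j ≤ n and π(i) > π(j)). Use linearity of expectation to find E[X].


Write X = Σ X_I over the C(99, 2) = 4851 pairs i < j, with X_I the indicator of one inversion.
There are 4851 indicators.
For each fixed pair i < j, the values π(i) and π(j) are two distinct elements of {1, …, 99} in uniformly random order; by symmetry P[π(i) > π(j)] = 1/2.
By linearity: E[X] = 4851 · (1/2) = C(99, 2) · (1/2) = 4851/2 = 4851/2 ≈ 2425.5000.

E[X] = 4851/2 = 2425.5000.


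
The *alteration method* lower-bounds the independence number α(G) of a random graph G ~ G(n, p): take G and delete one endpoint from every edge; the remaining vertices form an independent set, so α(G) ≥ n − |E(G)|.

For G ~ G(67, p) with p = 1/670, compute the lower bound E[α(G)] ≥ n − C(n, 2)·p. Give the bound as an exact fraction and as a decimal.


E[|E(G)|] = C(67, 2)·p = 2211 · (1/670) = 33/10.
E[α(G)] ≥ n − E[|E(G)|] = 67 − 33/10 = 637/10.
Numerically: ≈ 63.700.
(This is only a lower bound; the true E[α(G)] may be larger.)

E[α(G)] ≥ 637/10 ≈ 63.700.


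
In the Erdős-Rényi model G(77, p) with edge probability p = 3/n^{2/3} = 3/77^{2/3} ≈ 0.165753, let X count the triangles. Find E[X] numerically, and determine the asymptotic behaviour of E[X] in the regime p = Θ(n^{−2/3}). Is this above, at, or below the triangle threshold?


Number of potential triangles: C(77, 3) = 73150.
Each occurs with probability p³ ≈ (0.165753)³ ≈ 4.55388767e-03.
By linearity: E[X] = C(77, 3)·p³ ≈ 73150 · 4.55388767e-03 ≈ 333.116883.
Since α = 2/3 < 1, p = c/n^{2/3} ≫ 1/n is above the triangle threshold p ~ 1/n. Asymptotically E[X] ~ (c³/6)·n^{3(1−α)} = (3³/6)·n^{1} → ∞; triangles are abundant w.h.p.

E[X] ≈ 333.116883; in regime p = Θ(1/n^{2/3}) E[X] diverges (above the triangle threshold p ~ 1/n).


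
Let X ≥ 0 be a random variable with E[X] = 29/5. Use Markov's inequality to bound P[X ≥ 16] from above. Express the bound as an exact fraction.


μ = E[X] = 29/5, a = 16.
Markov: P[X ≥ 16] ≤ μ/a = (29/5)/16 = 29/80.
Numerically: ≈ 0.362500.
(Since a = 16 > μ = 5.800000, the bound 29/80 is < 1 and informative.)

P[X ≥ 16] ≤ 29/80 ≈ 0.362500.


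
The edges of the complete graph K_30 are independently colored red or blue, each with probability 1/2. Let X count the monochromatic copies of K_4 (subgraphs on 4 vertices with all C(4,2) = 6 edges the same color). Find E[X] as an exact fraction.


Let X = Σ_S X_S over the C(30, 4) = 27405 subsets S of size 4, where X_S = 1 if the K_4 on S is monochromatic.
For a fixed S, the K_4 on S has C(4, 2) = 6 edges. P[all 6 edges red] = (1/2)^6, and likewise for blue, so P[monochromatic] = 2·(1/2)^6 = 2^{1 − 6} = 1/32.
By linearity of expectation: E[X] = C(30, 4) · 2^{1 − 6} = 27405 · 1/32 = 27405/32.
Numerically: E[X] ≈ 856.4062.

E[X] = C(30,4)·2^(1−C(4,2)) = 27405/32 ≈ 856.4062.


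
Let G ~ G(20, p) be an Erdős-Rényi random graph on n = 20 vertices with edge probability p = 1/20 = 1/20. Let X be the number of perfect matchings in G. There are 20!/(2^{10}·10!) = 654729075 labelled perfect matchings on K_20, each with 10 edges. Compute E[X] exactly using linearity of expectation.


K_20 has 20!/(2^{10}·10!) = 654729075 labelled perfect matchings.
For each such perfect matching H, let X_H = 1 if all 10 edges of H are present in G. Then P[X_H = 1] = p^{10} = (1/20)^{10} = 1/10240000000000.
Summing the indicators: E[X] = Σ_H E[X_H] = 654729075 · p^{10} = 654729075 · 1/10240000000000 = 26189163/409600000000.
Numerically: E[X] ≈ 6.39e-05.

E[X] = 654729075 · (1/20)^{10} = 26189163/409600000000 ≈ 6.39e-05.


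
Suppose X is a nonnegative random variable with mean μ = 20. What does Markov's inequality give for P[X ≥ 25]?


μ = E[X] = 20, a = 25.
Markov: P[X ≥ 25] ≤ μ/a = (20)/25 = 4/5.
Numerically: ≈ 0.8000.
(Since a = 25 > μ = 20.0000, the bound 4/5 is < 1 and informative.)

P[X ≥ 25] ≤ 4/5 ≈ 0.8000.


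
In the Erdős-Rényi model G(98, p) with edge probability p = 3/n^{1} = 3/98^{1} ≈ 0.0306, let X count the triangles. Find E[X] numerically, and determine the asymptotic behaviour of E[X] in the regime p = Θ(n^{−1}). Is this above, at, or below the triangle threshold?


Number of potential triangles: C(98, 3) = 152096.
Each occurs with probability p³ ≈ (0.0306)³ ≈ 2.86870e-05.
By linearity: E[X] = C(98, 3)·p³ ≈ 152096 · 2.86870e-05 ≈ 4.363.
Here α = 1, so p = 3/n is exactly at the triangle threshold p ~ 1/n. Asymptotically E[X] → c³/6 = 3³/6 = 9/2 ≈ 4.500, a bounded constant. In this regime the triangle count is asymptotically Poisson(c³/6).

E[X] ≈ 4.363; in regime p = Θ(1/n^{1}) E[X] stays bounded (at the triangle threshold p ~ 1/n).


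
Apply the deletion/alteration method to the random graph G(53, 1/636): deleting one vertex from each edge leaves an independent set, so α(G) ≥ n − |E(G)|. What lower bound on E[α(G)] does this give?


E[|E(G)|] = C(53, 2)·p = 1378 · (1/636) = 13/6.
E[α(G)] ≥ n − E[|E(G)|] = 53 − 13/6 = 305/6.
Numerically: ≈ 50.833.
(This is only a lower bound; the true E[α(G)] may be larger.)

E[α(G)] ≥ 305/6 ≈ 50.833.


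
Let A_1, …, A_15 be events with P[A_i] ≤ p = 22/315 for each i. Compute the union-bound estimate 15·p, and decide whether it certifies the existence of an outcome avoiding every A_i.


Union bound: P[∪_{i=1}^{15} A_i] ≤ Σ_i P[A_i] ≤ 15·p = 15·(22/315) = 22/21.
Numerically: 22/21 ≈ 1.04762.
Is 22/21 < 1? NO.
Since the bound 22/21 is ≥ 1, the union bound is uninformative here; it does NOT by itself certify existence.

15·p = 22/21 ≈ 1.04762; existence NOT certified by the union bound.


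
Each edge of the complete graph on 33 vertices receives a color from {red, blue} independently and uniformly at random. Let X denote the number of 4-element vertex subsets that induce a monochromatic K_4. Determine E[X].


Let X = Σ_S X_S over the C(33, 4) = 40920 subsets S of size 4, where X_S = 1 if the K_4 on S is monochromatic.
For a fixed S, the K_4 on S has C(4, 2) = 6 edges. P[all 6 edges red] = (1/2)^6, and likewise for blue, so P[monochromatic] = 2·(1/2)^6 = 2^{1 − 6} = 1/32.
Summing: E[X] = C(33, 4) · 2^{1 − 6} = 40920 · 1/32 = 5115/4.
Numerically: E[X] ≈ 1278.750.

E[X] = C(33,4)·2^(1−C(4,2)) = 5115/4 ≈ 1278.750.


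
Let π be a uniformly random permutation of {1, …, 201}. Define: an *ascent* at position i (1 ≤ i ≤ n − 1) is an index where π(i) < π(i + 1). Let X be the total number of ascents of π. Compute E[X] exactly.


Write X = Σ X_I over i = 1, …, 200, with X_I the indicator of one ascent.
There are 200 indicators.
For each fixed i, the pair (π(i), π(i+1)) is a uniformly random ordered pair of distinct values from {1, …, 201}; by symmetry P[π(i) < π(i+1)] = 1/2.
By linearity: E[X] = 200 · (1/2) = (201 − 1) · (1/2) = 100 ≈ 100.00000.

E[X] = 100 = 100.00000.


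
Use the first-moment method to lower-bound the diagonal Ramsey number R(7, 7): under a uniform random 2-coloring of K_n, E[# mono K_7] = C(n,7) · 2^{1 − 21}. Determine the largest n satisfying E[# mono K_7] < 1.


We need C(n, 7) · 2^{1 − 21} < 1, i.e. C(n, 7) < 2^{21 − 1} = 1048576.
Check values of n near the boundary:
  n = 25: C(25, 7) = 480700; 480700 < 1048576? YES
  n = 26: C(26, 7) = 657800; 657800 < 1048576? YES
  n = 27: C(27, 7) = 888030; 888030 < 1048576? YES
  n = 28: C(28, 7) = 1184040; 1184040 < 1048576? NO
The largest n with C(n, 7) < 1048576 is n = 27 (where E[X] = 444015/524288 ≈ 0.8468914). Hence R(7, 7) > 27, i.e. R(7, 7) ≥ 28.

Largest n = 27; hence R(7, 7) > 27.


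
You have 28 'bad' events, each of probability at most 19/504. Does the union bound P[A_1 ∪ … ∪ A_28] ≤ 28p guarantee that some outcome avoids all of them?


Union bound: P[∪_{i=1}^{28} A_i] ≤ Σ_i P[A_i] ≤ 28·p = 28·(19/504) = 19/18.
Numerically: 19/18 ≈ 1.055556.
Is 19/18 < 1? NO.
Since the bound 19/18 is ≥ 1, the union bound is uninformative here; it does NOT by itself certify existence.

28·p = 19/18 ≈ 1.055556; existence NOT certified by the union bound.


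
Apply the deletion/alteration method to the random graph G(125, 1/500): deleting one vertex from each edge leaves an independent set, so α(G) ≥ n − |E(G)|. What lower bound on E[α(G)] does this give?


E[|E(G)|] = C(125, 2)·p = 7750 · (1/500) = 31/2.
E[α(G)] ≥ n − E[|E(G)|] = 125 − 31/2 = 219/2.
Numerically: ≈ 109.5000.
(This is only a lower bound; the true E[α(G)] may be larger.)

E[α(G)] ≥ 219/2 ≈ 109.5000.
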